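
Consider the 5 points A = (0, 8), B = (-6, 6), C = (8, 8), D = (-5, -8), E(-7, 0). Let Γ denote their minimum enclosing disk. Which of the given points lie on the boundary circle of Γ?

By Welzl's lemma the MEC is supported by two points (diametrically opposite) or three points (on a circumcircle).
The farthest pair is C–D with squared distance 425. The circle on this segment as diameter has centre (1.5, 0) and r² = 425/4 = 106.25.
Check A: distance² to centre = 66.25 ≤ 106.25, so it lies inside.
All remaining points lie in this disk, and no smaller disk contains both endpoints, so this is the minimum enclosing circle.
The points at distance exactly r from the centre are C, D — 2 points.

C, D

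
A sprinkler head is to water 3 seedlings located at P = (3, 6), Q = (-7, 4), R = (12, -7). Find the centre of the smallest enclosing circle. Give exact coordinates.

(2.5, -1.5)

Side lengths²: PQ² = 104, PR² = 250, QR² = 482.
Since QR² = 482 ≥ 250 + 104 = 354, the angle opposite QR is not acute, so the smallest enclosing circle has QR as diameter.
Centre = midpoint of QR = (2.5, -1.5), r² = 482/4 = 120.5.
Centre = (2.5, -1.5).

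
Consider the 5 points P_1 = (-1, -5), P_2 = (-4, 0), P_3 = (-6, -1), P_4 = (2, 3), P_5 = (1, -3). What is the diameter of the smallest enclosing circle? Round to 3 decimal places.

9.410

The minimum enclosing circle of a finite set is fixed by two of the points (as a diameter) or three (as a circumcircle).
The minimum enclosing circle is determined by three boundary points: P_1, P_3, P_4.
Their circumcentre is (-35/26, -4/13) with r² = 14965/676.
The farthest remaining point P_5 is at distance² 8621/676 ≤ 14965/676.
Diameter = 2r = 2√(14965/676) ≈ 9.410.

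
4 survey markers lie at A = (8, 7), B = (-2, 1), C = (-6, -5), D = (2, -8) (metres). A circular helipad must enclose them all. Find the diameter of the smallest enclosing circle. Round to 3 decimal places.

By Welzl's lemma the MEC is supported by two points (diametrically opposite) or three points (on a circumcircle).
The farthest pair is A–C with squared distance 340. The circle on this segment as diameter has centre (1, 1) and r² = 340/4 = 85.
Check B: distance² to centre = 9 ≤ 85, so it lies inside.
All remaining points lie in this disk, and no smaller disk contains both endpoints, so this is the minimum enclosing circle.
Diameter = 2r = 2√85 ≈ 18.439.

18.439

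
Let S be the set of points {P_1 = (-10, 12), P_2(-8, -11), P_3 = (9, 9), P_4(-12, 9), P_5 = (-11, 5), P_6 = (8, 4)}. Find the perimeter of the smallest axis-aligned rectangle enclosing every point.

88

Width = max x − min x = 9 − (-12) = 21.
Height = max y − min y = 12 − (-11) = 23.
Perimeter = 2(21 + 23) = 88.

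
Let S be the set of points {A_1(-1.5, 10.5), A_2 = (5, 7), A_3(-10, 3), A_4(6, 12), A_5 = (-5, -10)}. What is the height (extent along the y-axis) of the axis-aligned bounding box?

max y = 12, min y = -10, so height = 22.

22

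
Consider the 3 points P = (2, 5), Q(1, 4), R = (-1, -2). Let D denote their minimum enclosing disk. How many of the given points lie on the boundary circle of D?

2

Side lengths²: PQ² = 2, PR² = 58, QR² = 40.
Since PR² = 58 ≥ 40 + 2 = 42, the angle opposite PR is not acute, so the smallest enclosing circle has PR as diameter.
Centre = midpoint of PR = (0.5, 1.5), r² = 58/4 = 14.5.
The points at distance exactly r from the centre are P, R — 2 points.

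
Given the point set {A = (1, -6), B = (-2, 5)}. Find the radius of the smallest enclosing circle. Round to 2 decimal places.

The smallest circle enclosing two points has them as diameter endpoints.
Centre = midpoint = (-0.5, -0.5); r² = |AB|²/4 = 130/4 = 32.5.
r = √(32.5) ≈ 5.70.

5.70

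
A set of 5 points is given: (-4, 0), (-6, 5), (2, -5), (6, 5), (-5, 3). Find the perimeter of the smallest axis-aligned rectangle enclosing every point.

44

Width = max x − min x = 6 − (-6) = 12.
Height = max y − min y = 5 − (-5) = 10.
Perimeter = 2(12 + 10) = 44.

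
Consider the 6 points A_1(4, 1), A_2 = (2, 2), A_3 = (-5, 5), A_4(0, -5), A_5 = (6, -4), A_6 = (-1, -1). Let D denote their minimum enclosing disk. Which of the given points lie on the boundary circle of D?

A_3, A_5

By Welzl's lemma the MEC is supported by two points (diametrically opposite) or three points (on a circumcircle).
The farthest pair is A_3–A_5 with squared distance 202. The circle on this segment as diameter has centre (0.5, 0.5) and r² = 202/4 = 50.5.
Check A_1: distance² to centre = 12.5 ≤ 50.5, so it lies inside.
All remaining points lie in this disk, and no smaller disk contains both endpoints, so this is the minimum enclosing circle.
The points at distance exactly r from the centre are A_3, A_5 — 2 points.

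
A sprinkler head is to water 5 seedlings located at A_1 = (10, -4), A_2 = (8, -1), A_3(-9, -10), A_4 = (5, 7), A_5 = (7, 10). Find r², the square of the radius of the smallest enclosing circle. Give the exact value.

164

The minimum enclosing circle of a finite set is fixed by two of the points (as a diameter) or three (as a circumcircle).
The farthest pair is A_3–A_5 with squared distance 656. The circle on this segment as diameter has centre (-1, 0) and r² = 656/4 = 164.
Check A_1: distance² to centre = 137 ≤ 164, so it lies inside.
All remaining points lie in this disk, and no smaller disk contains both endpoints, so this is the minimum enclosing circle.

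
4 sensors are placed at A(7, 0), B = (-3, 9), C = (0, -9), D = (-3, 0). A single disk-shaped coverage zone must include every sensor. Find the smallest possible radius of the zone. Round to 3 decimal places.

9.124

The farthest pair is B–C with squared distance 333. The circle on this segment as diameter has centre (-1.5, 0) and r² = 333/4 = 83.25.
Check A: distance² to centre = 72.25 ≤ 83.25, so it lies inside.
All remaining points lie in this disk, and no smaller disk contains both endpoints, so this is the minimum enclosing circle.
r = √(83.25) ≈ 9.124.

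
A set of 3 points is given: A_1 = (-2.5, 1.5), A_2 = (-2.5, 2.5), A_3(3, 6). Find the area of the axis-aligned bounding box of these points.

x ranges over [-2.5, 3], width 5.5.
y ranges over [1.5, 6], height 4.5.
Area = 5.5 × 4.5 = 24.75.

24.75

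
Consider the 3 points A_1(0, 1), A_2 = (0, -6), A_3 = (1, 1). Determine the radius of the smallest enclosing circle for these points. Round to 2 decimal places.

Side lengths²: A_1A_2² = 49, A_1A_3² = 1, A_2A_3² = 50.
Since A_2A_3² = 50 ≥ 49 + 1 = 50, the angle opposite A_2A_3 is not acute, so the smallest enclosing circle has A_2A_3 as diameter.
Centre = midpoint of A_2A_3 = (0.5, -2.5), r² = 50/4 = 12.5.
r = √(12.5) ≈ 3.54.

3.54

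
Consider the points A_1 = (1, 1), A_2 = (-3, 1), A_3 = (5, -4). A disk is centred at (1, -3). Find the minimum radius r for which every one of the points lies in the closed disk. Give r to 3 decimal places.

5.657

The required radius is the distance from (1, -3) to the farthest point.
Squared distances: 16, 32, 17.
Maximum is 32, attained at A_2.
r = √32 ≈ 5.657.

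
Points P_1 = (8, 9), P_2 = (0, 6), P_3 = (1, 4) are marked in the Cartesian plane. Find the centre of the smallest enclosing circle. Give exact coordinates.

Side lengths²: P_1P_2² = 73, P_1P_3² = 74, P_2P_3² = 5.
Since P_1P_3² = 74 < 73 + 5 = 78, the triangle is acute, so the smallest enclosing circle is the circumcircle.
Circumcentre = (161/38, 261/38), r² = 13505/722.
Centre = (161/38, 261/38).

(161/38, 261/38)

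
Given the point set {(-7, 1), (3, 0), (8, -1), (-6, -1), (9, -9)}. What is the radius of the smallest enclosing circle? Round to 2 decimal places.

The minimum enclosing circle of a finite set is fixed by two of the points (as a diameter) or three (as a circumcircle).
The farthest pair is (-7, 1)–(9, -9) with squared distance 356. The circle on this segment as diameter has centre (1, -4) and r² = 356/4 = 89.
Check (3, 0): distance² to centre = 20 ≤ 89, so it lies inside.
All remaining points lie in this disk, and no smaller disk contains both endpoints, so this is the minimum enclosing circle.
r = √89 ≈ 9.43.

9.43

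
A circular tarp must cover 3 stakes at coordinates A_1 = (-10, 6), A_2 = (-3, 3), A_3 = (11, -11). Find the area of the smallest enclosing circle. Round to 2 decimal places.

Side lengths²: A_1A_2² = 58, A_1A_3² = 730, A_2A_3² = 392.
Since A_1A_3² = 730 ≥ 392 + 58 = 450, the angle opposite A_1A_3 is not acute, so the smallest enclosing circle has A_1A_3 as diameter.
Centre = midpoint of A_1A_3 = (0.5, -2.5), r² = 730/4 = 182.5.
Area = π·r² = π·182.5 ≈ 573.34.

573.34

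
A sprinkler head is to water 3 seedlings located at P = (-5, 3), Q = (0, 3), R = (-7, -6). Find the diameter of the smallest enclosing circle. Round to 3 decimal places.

11.402

Side lengths²: PQ² = 25, PR² = 85, QR² = 130.
Since QR² = 130 ≥ 85 + 25 = 110, the angle opposite QR is not acute, so the smallest enclosing circle has QR as diameter.
Centre = midpoint of QR = (-3.5, -1.5), r² = 130/4 = 32.5.
Diameter = 2r = 2√(32.5) ≈ 11.402.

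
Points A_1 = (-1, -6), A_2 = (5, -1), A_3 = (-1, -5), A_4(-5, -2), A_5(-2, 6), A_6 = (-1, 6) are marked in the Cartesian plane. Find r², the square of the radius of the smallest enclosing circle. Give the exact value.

By Welzl's lemma the MEC is supported by two points (diametrically opposite) or three points (on a circumcircle).
The minimum enclosing circle is determined by three boundary points: A_1, A_2, A_5.
Their circumcentre is (-21/22, 1/22) with r² = 8845/242.
The farthest remaining point A_6 is at distance² 8581/242 ≤ 8845/242.

8845/242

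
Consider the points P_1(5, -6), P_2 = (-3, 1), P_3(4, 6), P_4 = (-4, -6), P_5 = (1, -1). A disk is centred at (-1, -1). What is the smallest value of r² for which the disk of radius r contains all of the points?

74

The required radius is the distance from (-1, -1) to the farthest point.
Squared distances: 61, 8, 74, 34, 4.
Maximum is 74, attained at P_3.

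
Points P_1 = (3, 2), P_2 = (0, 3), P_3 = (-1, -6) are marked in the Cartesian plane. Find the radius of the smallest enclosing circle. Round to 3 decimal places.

4.574

Side lengths²: P_1P_2² = 10, P_1P_3² = 80, P_2P_3² = 82.
Since P_2P_3² = 82 < 80 + 10 = 90, the triangle is acute, so the smallest enclosing circle is the circumcircle.
Circumcentre = (1/7, -11/7), r² = 1025/49.
r = √(1025/49) ≈ 4.574.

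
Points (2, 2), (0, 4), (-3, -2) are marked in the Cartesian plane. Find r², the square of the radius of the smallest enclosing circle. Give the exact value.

205/18

Call the three points A, B, C in the order given.
Side lengths²: AB² = 8, AC² = 41, BC² = 45.
Since BC² = 45 < 41 + 8 = 49, the triangle is acute, so the smallest enclosing circle is the circumcircle.
Circumcentre = (-7/6, 5/6), r² = 205/18.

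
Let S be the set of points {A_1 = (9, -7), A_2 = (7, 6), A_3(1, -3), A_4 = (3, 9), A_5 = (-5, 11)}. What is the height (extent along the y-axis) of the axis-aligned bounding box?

max y = 11, min y = -7, so height = 18.

18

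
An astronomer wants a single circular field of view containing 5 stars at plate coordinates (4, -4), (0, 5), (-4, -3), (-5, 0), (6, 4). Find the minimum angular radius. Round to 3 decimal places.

The farthest pair is (-4, -3)–(6, 4) with squared distance 149. The circle on this segment as diameter has centre (1, 0.5) and r² = 149/4 = 37.25.
Check (4, -4): distance² to centre = 29.25 ≤ 37.25, so it lies inside.
All remaining points lie in this disk, and no smaller disk contains both endpoints, so this is the minimum enclosing circle.
r = √(37.25) ≈ 6.103.

6.103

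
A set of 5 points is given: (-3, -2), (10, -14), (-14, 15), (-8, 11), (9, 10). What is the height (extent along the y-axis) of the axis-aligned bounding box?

max y = 15, min y = -14, so height = 29.

29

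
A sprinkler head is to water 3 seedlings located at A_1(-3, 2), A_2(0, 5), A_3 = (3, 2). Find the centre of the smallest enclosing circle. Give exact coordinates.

(0, 2)

Side lengths²: A_1A_2² = 18, A_1A_3² = 36, A_2A_3² = 18.
Since A_1A_3² = 36 ≥ 18 + 18 = 36, the angle opposite A_1A_3 is not acute, so the smallest enclosing circle has A_1A_3 as diameter.
Centre = midpoint of A_1A_3 = (0, 2), r² = 36/4 = 9.
Centre = (0, 2).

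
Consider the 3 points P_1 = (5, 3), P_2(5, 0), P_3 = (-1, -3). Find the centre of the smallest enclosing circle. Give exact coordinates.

(2, 0)

Side lengths²: P_1P_2² = 9, P_1P_3² = 72, P_2P_3² = 45.
Since P_1P_3² = 72 ≥ 45 + 9 = 54, the angle opposite P_1P_3 is not acute, so the smallest enclosing circle has P_1P_3 as diameter.
Centre = midpoint of P_1P_3 = (2, 0), r² = 72/4 = 18.
Centre = (2, 0).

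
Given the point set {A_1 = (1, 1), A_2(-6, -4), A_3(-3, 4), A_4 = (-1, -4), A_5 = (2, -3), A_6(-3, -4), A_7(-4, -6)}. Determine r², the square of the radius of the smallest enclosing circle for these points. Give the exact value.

18685/722

A smallest enclosing disk is always determined by at most three of the input points on its boundary.
The minimum enclosing circle is determined by three boundary points: A_3, A_5, A_7.
Their circumcentre is (-103/38, -41/38) with r² = 18685/722.
The farthest remaining point A_2 is at distance² 13973/722 ≤ 18685/722.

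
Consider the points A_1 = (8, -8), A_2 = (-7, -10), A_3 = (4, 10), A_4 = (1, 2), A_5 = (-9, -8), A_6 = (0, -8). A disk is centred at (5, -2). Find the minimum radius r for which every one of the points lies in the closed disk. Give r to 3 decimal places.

15.232

The required radius is the distance from (5, -2) to the farthest point.
Squared distances: 45, 208, 145, 32, 232, 61.
Maximum is 232, attained at A_5.
r = √232 ≈ 15.232.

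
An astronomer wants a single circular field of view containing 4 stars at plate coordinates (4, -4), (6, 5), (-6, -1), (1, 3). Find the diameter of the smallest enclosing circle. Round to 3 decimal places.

A smallest enclosing disk is always determined by at most three of the input points on its boundary.
The minimum enclosing circle is determined by three boundary points: (4, -4), (6, 5), (-6, -1).
Their circumcentre is (0.21875, 1.5625) with r² = 45.2392578125.
The farthest remaining point (1, 3) is at distance² 2.6767578125 ≤ 45.2392578125.
Diameter = 2r = 2√(45.2392578125) ≈ 13.452.

13.452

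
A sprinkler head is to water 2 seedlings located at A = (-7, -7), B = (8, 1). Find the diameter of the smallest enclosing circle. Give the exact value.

17

The smallest circle enclosing two points has them as diameter endpoints.
Centre = midpoint = (0.5, -3); r² = |AB|²/4 = 289/4 = 72.25.
Diameter = 2r = 2√(72.25) = 17.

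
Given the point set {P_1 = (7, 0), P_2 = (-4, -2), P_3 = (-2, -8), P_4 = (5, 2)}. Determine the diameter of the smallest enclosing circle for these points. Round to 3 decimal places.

12.228

By Welzl's lemma the MEC is supported by two points (diametrically opposite) or three points (on a circumcircle).
The minimum enclosing circle is determined by three boundary points: P_1, P_3, P_4.
Their circumcentre is (61/34, -109/34) with r² = 21605/578.
The farthest remaining point P_2 is at distance² 20245/578 ≤ 21605/578.
Diameter = 2r = 2√(21605/578) ≈ 12.228.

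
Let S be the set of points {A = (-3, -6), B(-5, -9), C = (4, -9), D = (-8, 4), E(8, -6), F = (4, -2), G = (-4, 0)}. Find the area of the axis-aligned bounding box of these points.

x ranges over [-8, 8], width 16.
y ranges over [-9, 4], height 13.
Area = 16 × 13 = 208.

208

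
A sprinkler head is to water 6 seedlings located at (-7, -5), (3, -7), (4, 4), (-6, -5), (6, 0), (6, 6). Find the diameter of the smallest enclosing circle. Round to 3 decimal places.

By Welzl's lemma the MEC is supported by two points (diametrically opposite) or three points (on a circumcircle).
The farthest pair is (-7, -5)–(6, 6) with squared distance 290. The circle on this segment as diameter has centre (-0.5, 0.5) and r² = 290/4 = 72.5.
Check (3, -7): distance² to centre = 68.5 ≤ 72.5, so it lies inside.
All remaining points lie in this disk, and no smaller disk contains both endpoints, so this is the minimum enclosing circle.
Diameter = 2r = 2√(72.5) ≈ 17.029.

17.029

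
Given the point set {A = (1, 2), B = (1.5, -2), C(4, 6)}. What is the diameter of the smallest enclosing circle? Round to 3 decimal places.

Side lengths²: AB² = 16.25, AC² = 25, BC² = 70.25.
Since BC² = 70.25 ≥ 25 + 16.25 = 41.25, the angle opposite BC is not acute, so the smallest enclosing circle has BC as diameter.
Centre = midpoint of BC = (2.75, 2), r² = 70.25/4 = 17.5625.
Diameter = 2r = 2√(17.5625) ≈ 8.382.

8.382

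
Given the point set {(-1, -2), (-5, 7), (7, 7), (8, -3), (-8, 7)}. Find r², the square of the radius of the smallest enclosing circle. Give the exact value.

By Welzl's lemma the MEC is supported by two points (diametrically opposite) or three points (on a circumcircle).
The farthest pair is (8, -3)–(-8, 7) with squared distance 356. The circle on this segment as diameter has centre (0, 2) and r² = 356/4 = 89.
Check (-1, -2): distance² to centre = 17 ≤ 89, so it lies inside.
All remaining points lie in this disk, and no smaller disk contains both endpoints, so this is the minimum enclosing circle.

89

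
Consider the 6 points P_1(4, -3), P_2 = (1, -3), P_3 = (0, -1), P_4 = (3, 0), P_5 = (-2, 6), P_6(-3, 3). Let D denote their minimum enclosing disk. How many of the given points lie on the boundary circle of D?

The farthest pair is P_1–P_5 with squared distance 117. The circle on this segment as diameter has centre (1, 1.5) and r² = 117/4 = 29.25.
Check P_2: distance² to centre = 20.25 ≤ 29.25, so it lies inside.
All remaining points lie in this disk, and no smaller disk contains both endpoints, so this is the minimum enclosing circle.
The points at distance exactly r from the centre are P_1, P_5 — 2 points.

2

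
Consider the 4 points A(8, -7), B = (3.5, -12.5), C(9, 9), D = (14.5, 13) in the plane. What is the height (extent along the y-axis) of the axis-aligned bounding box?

25.5

max y = 13, min y = -12.5, so height = 25.5.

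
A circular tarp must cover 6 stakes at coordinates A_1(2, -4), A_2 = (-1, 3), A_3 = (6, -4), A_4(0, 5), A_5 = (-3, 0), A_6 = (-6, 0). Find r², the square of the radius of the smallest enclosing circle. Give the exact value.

3965/98

The minimum enclosing circle of a finite set is fixed by two of the points (as a diameter) or three (as a circumcircle).
The minimum enclosing circle is determined by three boundary points: A_3, A_4, A_6.
Their circumcentre is (3/14, -19/14) with r² = 3965/98.
The farthest remaining point A_2 is at distance² 2005/98 ≤ 3965/98.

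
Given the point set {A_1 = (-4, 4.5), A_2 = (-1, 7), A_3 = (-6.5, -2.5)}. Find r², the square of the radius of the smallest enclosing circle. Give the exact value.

Side lengths²: A_1A_2² = 15.25, A_1A_3² = 55.25, A_2A_3² = 120.5.
Since A_2A_3² = 120.5 ≥ 55.25 + 15.25 = 70.5, the angle opposite A_2A_3 is not acute, so the smallest enclosing circle has A_2A_3 as diameter.
Centre = midpoint of A_2A_3 = (-3.75, 2.25), r² = 120.5/4 = 30.125.

30.125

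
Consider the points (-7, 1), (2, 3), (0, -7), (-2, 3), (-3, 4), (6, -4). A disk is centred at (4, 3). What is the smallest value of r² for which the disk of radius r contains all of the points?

125

The required radius is the distance from (4, 3) to the farthest point.
Squared distances: 125, 4, 116, 36, 50, 53.
Maximum is 125, attained at (-7, 1).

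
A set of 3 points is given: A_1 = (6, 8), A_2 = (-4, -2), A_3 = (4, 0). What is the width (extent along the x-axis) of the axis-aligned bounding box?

max x = 6, min x = -4, so width = 10.

10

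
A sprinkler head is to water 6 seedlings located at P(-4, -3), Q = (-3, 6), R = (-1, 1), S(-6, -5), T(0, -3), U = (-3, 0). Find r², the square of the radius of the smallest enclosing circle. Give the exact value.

32.5

The farthest pair is Q–S with squared distance 130. The circle on this segment as diameter has centre (-4.5, 0.5) and r² = 130/4 = 32.5.
Check P: distance² to centre = 12.5 ≤ 32.5, so it lies inside.
All remaining points lie in this disk, and no smaller disk contains both endpoints, so this is the minimum enclosing circle.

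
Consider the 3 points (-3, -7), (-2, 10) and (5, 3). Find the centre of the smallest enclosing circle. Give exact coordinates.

(-2.5, 1.5)

Call the three points A, B, C in the order given.
Side lengths²: AB² = 290, AC² = 164, BC² = 98.
Since AB² = 290 ≥ 164 + 98 = 262, the angle opposite AB is not acute, so the smallest enclosing circle has AB as diameter.
Centre = midpoint of AB = (-2.5, 1.5), r² = 290/4 = 72.5.
Centre = (-2.5, 1.5).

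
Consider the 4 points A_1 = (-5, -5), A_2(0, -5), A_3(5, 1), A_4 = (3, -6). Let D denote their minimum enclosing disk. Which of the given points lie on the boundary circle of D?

By Welzl's lemma the MEC is supported by two points (diametrically opposite) or three points (on a circumcircle).
The farthest pair is A_1–A_3 with squared distance 136. The circle on this segment as diameter has centre (0, -2) and r² = 136/4 = 34.
Check A_2: distance² to centre = 9 ≤ 34, so it lies inside.
All remaining points lie in this disk, and no smaller disk contains both endpoints, so this is the minimum enclosing circle.
The points at distance exactly r from the centre are A_1, A_3 — 2 points.

A_1, A_3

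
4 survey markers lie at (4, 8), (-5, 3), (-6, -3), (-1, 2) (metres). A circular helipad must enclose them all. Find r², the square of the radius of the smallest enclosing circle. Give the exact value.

The farthest pair is (4, 8)–(-6, -3) with squared distance 221. The circle on this segment as diameter has centre (-1, 2.5) and r² = 221/4 = 55.25.
Check (-5, 3): distance² to centre = 16.25 ≤ 55.25, so it lies inside.
All remaining points lie in this disk, and no smaller disk contains both endpoints, so this is the minimum enclosing circle.

55.25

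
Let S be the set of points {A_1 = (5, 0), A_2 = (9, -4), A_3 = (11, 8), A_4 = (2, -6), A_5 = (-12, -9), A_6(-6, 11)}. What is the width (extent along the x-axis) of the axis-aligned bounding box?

max x = 11, min x = -12, so width = 23.

23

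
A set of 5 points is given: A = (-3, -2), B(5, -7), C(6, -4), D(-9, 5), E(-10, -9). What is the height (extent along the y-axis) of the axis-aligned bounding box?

max y = 5, min y = -9, so height = 14.

14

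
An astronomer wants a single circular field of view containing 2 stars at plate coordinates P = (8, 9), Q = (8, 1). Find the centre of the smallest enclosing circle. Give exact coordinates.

The smallest circle enclosing two points has them as diameter endpoints.
Centre = midpoint = (8, 5); r² = |PQ|²/4 = 64/4 = 16.
Centre = (8, 5).

(8, 5)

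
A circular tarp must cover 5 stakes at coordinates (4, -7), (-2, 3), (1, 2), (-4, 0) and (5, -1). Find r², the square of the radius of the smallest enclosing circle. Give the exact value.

The minimum enclosing circle of a finite set is fixed by two of the points (as a diameter) or three (as a circumcircle).
The farthest pair is (4, -7)–(-2, 3) with squared distance 136. The circle on this segment as diameter has centre (1, -2) and r² = 136/4 = 34.
Check (1, 2): distance² to centre = 16 ≤ 34, so it lies inside.
All remaining points lie in this disk, and no smaller disk contains both endpoints, so this is the minimum enclosing circle.

34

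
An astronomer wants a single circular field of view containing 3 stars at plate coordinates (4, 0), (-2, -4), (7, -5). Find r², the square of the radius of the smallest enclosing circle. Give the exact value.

9061/441

Call the three points A, B, C in the order given.
Side lengths²: AB² = 52, AC² = 34, BC² = 82.
Since BC² = 82 < 52 + 34 = 86, the triangle is acute, so the smallest enclosing circle is the circumcircle.
Circumcentre = (53/21, -30/7), r² = 9061/441.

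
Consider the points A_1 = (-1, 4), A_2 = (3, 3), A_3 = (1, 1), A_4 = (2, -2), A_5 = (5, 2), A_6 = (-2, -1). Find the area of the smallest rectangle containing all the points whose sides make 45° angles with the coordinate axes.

In coordinates u = x + y, v = x − y the rectangle is axis-aligned; the map (x,y)→(u,v) scales areas by 2.
u-values: 3, 6, 2, 0, 7, -3; range = 7 − (-3) = 10.
v-values: -5, 0, 0, 4, 3, -1; range = 4 − (-5) = 9.
Area = (10 × 9) / 2 = 45.

45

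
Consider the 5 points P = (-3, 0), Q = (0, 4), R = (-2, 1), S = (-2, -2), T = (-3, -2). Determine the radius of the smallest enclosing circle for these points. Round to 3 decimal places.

3.354

The minimum enclosing circle of a finite set is fixed by two of the points (as a diameter) or three (as a circumcircle).
The farthest pair is Q–T with squared distance 45. The circle on this segment as diameter has centre (-1.5, 1) and r² = 45/4 = 11.25.
Check P: distance² to centre = 3.25 ≤ 11.25, so it lies inside.
All remaining points lie in this disk, and no smaller disk contains both endpoints, so this is the minimum enclosing circle.
r = √(11.25) ≈ 3.354.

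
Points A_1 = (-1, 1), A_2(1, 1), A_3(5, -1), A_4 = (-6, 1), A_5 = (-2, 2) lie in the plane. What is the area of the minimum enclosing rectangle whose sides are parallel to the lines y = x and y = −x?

In coordinates u = x + y, v = x − y the rectangle is axis-aligned; the map (x,y)→(u,v) scales areas by 2.
u-values: 0, 2, 4, -5, 0; range = 4 − (-5) = 9.
v-values: -2, 0, 6, -7, -4; range = 6 − (-7) = 13.
Area = (9 × 13) / 2 = 58.5.

58.5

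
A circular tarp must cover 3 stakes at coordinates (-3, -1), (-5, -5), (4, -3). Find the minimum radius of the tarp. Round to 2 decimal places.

Call the three points A, B, C in the order given.
Side lengths²: AB² = 20, AC² = 53, BC² = 85.
Since BC² = 85 ≥ 53 + 20 = 73, the angle opposite BC is not acute, so the smallest enclosing circle has BC as diameter.
Centre = midpoint of BC = (-0.5, -4), r² = 85/4 = 21.25.
r = √(21.25) ≈ 4.61.

4.61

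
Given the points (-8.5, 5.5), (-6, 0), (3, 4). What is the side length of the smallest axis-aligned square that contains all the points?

The bounding box has width 11.5 and height 5.5.
An axis-aligned square enclosing the set must have side ≥ max(width, height).
So the minimum side is max(11.5, 5.5) = 11.5.

11.5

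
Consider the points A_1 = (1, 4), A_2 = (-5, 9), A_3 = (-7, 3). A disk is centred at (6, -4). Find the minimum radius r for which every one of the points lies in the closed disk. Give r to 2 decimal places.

17.03

The required radius is the distance from (6, -4) to the farthest point.
Squared distances: 89, 290, 218.
Maximum is 290, attained at A_2.
r = √290 ≈ 17.03.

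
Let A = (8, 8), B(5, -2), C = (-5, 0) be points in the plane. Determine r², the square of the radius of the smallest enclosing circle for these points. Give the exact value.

Side lengths²: AB² = 109, AC² = 233, BC² = 104.
Since AC² = 233 ≥ 109 + 104 = 213, the angle opposite AC is not acute, so the smallest enclosing circle has AC as diameter.
Centre = midpoint of AC = (1.5, 4), r² = 233/4 = 58.25.

58.25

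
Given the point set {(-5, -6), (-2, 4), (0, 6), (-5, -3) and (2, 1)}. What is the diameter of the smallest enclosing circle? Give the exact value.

13

By Welzl's lemma the MEC is supported by two points (diametrically opposite) or three points (on a circumcircle).
The farthest pair is (-5, -6)–(0, 6) with squared distance 169. The circle on this segment as diameter has centre (-2.5, 0) and r² = 169/4 = 42.25.
Check (-2, 4): distance² to centre = 16.25 ≤ 42.25, so it lies inside.
All remaining points lie in this disk, and no smaller disk contains both endpoints, so this is the minimum enclosing circle.
Diameter = 2r = 2√(42.25) = 13.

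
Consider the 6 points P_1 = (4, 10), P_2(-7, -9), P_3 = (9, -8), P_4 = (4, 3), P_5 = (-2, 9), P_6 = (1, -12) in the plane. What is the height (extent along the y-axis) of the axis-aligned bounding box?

22

max y = 10, min y = -12, so height = 22.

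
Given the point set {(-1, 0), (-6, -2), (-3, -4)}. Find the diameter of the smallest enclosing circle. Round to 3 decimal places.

Call the three points A, B, C in the order given.
Side lengths²: AB² = 29, AC² = 20, BC² = 13.
Since AB² = 29 < 20 + 13 = 33, the triangle is acute, so the smallest enclosing circle is the circumcircle.
Circumcentre = (-3.375, -1.3125), r² = 7.36328125.
Diameter = 2r = 2√(7.36328125) ≈ 5.427.

5.427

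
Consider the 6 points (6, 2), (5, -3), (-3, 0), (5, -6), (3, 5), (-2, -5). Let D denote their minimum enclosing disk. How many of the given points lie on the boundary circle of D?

A smallest enclosing disk is always determined by at most three of the input points on its boundary.
The minimum enclosing circle is determined by three boundary points: (5, -6), (3, 5), (-2, -5).
Their circumcentre is (13/6, -5/6) with r² = 625/18.
The farthest remaining point (-3, 0) is at distance² 493/18 ≤ 625/18.
The points at distance exactly r from the centre are (5, -6), (3, 5), (-2, -5) — 3 points.

3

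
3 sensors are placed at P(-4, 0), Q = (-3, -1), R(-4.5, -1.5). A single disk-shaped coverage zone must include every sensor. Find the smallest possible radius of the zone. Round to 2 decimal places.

0.88

Side lengths²: PQ² = 2, PR² = 2.5, QR² = 2.5.
Since QR² = 2.5 < 2.5 + 2 = 4.5, the triangle is acute, so the smallest enclosing circle is the circumcircle.
Circumcentre = (-3.875, -0.875), r² = 0.78125.
r = √(0.78125) ≈ 0.88.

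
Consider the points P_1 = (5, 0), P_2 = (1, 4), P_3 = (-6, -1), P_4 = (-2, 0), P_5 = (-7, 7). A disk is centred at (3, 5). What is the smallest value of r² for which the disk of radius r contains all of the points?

The required radius is the distance from (3, 5) to the farthest point.
Squared distances: 29, 5, 117, 50, 104.
Maximum is 117, attained at P_3.

117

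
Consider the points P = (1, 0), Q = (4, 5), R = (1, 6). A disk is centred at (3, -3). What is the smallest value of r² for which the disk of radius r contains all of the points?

The required radius is the distance from (3, -3) to the farthest point.
Squared distances: 13, 65, 85.
Maximum is 85, attained at R.

85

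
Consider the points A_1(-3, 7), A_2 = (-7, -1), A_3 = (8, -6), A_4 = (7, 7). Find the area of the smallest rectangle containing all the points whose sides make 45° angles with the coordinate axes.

264

In coordinates u = x + y, v = x − y the rectangle is axis-aligned; the map (x,y)→(u,v) scales areas by 2.
u-values: 4, -8, 2, 14; range = 14 − (-8) = 22.
v-values: -10, -6, 14, 0; range = 14 − (-10) = 24.
Area = (22 × 24) / 2 = 264.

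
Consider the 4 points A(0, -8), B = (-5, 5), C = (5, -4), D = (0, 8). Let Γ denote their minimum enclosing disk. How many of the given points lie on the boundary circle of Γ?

The minimum enclosing circle of a finite set is fixed by two of the points (as a diameter) or three (as a circumcircle).
The farthest pair is A–D with squared distance 256. The circle on this segment as diameter has centre (0, 0) and r² = 256/4 = 64.
Check B: distance² to centre = 50 ≤ 64, so it lies inside.
All remaining points lie in this disk, and no smaller disk contains both endpoints, so this is the minimum enclosing circle.
The points at distance exactly r from the centre are A, D — 2 points.

2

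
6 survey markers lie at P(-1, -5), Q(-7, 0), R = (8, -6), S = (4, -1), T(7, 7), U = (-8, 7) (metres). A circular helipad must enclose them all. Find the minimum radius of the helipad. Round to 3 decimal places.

By Welzl's lemma the MEC is supported by two points (diametrically opposite) or three points (on a circumcircle).
The farthest pair is R–U with squared distance 425. The circle on this segment as diameter has centre (0, 0.5) and r² = 425/4 = 106.25.
Check P: distance² to centre = 31.25 ≤ 106.25, so it lies inside.
All remaining points lie in this disk, and no smaller disk contains both endpoints, so this is the minimum enclosing circle.
r = √(106.25) ≈ 10.308.

10.308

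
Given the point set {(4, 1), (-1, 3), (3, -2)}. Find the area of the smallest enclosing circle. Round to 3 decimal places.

Call the three points A, B, C in the order given.
Side lengths²: AB² = 29, AC² = 10, BC² = 41.
Since BC² = 41 ≥ 29 + 10 = 39, the angle opposite BC is not acute, so the smallest enclosing circle has BC as diameter.
Centre = midpoint of BC = (1, 0.5), r² = 41/4 = 10.25.
Area = π·r² = π·10.25 ≈ 32.201.

32.201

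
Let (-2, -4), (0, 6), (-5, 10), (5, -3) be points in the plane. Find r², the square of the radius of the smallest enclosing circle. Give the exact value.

67.25

The minimum enclosing circle of a finite set is fixed by two of the points (as a diameter) or three (as a circumcircle).
The farthest pair is (-5, 10)–(5, -3) with squared distance 269. The circle on this segment as diameter has centre (0, 3.5) and r² = 269/4 = 67.25.
Check (-2, -4): distance² to centre = 60.25 ≤ 67.25, so it lies inside.
All remaining points lie in this disk, and no smaller disk contains both endpoints, so this is the minimum enclosing circle.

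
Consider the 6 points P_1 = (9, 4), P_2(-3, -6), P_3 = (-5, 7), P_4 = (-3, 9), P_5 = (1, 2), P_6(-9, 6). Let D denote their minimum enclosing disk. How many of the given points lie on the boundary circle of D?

3

A smallest enclosing disk is always determined by at most three of the input points on its boundary.
The minimum enclosing circle is determined by three boundary points: P_1, P_2, P_6.
Their circumcentre is (-4/17, 49/17) with r² = 25010/289.
The farthest remaining point P_4 is at distance² 13025/289 ≤ 25010/289.
The points at distance exactly r from the centre are P_1, P_2, P_6 — 3 points.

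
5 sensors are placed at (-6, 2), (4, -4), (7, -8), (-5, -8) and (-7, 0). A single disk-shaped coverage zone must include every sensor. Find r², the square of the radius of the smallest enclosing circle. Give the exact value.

67.25

A smallest enclosing disk is always determined by at most three of the input points on its boundary.
The farthest pair is (-6, 2)–(7, -8) with squared distance 269. The circle on this segment as diameter has centre (0.5, -3) and r² = 269/4 = 67.25.
Check (4, -4): distance² to centre = 13.25 ≤ 67.25, so it lies inside.
All remaining points lie in this disk, and no smaller disk contains both endpoints, so this is the minimum enclosing circle.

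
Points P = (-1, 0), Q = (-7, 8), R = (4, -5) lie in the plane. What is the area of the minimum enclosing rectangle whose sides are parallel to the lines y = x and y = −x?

24

In coordinates u = x + y, v = x − y the rectangle is axis-aligned; the map (x,y)→(u,v) scales areas by 2.
u-values: -1, 1, -1; range = 1 − (-1) = 2.
v-values: -1, -15, 9; range = 9 − (-15) = 24.
Area = (2 × 24) / 2 = 24.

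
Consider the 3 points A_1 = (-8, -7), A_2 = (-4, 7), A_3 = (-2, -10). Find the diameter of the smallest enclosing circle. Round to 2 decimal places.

17.12

Side lengths²: A_1A_2² = 212, A_1A_3² = 45, A_2A_3² = 293.
Since A_2A_3² = 293 ≥ 212 + 45 = 257, the angle opposite A_2A_3 is not acute, so the smallest enclosing circle has A_2A_3 as diameter.
Centre = midpoint of A_2A_3 = (-3, -1.5), r² = 293/4 = 73.25.
Diameter = 2r = 2√(73.25) ≈ 17.12.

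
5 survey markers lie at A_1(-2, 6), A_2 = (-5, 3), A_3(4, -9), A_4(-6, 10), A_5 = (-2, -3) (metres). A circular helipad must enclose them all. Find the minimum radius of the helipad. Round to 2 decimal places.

10.74

A smallest enclosing disk is always determined by at most three of the input points on its boundary.
The farthest pair is A_3–A_4 with squared distance 461. The circle on this segment as diameter has centre (-1, 0.5) and r² = 461/4 = 115.25.
Check A_1: distance² to centre = 31.25 ≤ 115.25, so it lies inside.
All remaining points lie in this disk, and no smaller disk contains both endpoints, so this is the minimum enclosing circle.
r = √(115.25) ≈ 10.74.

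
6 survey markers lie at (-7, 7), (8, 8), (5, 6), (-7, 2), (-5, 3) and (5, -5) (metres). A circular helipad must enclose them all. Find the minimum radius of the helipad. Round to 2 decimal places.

By Welzl's lemma the MEC is supported by two points (diametrically opposite) or three points (on a circumcircle).
The minimum enclosing circle is determined by three boundary points: (-7, 7), (8, 8), (5, -5).
Their circumcentre is (0.8125, 2.8125) with r² = 78.5703125.
The farthest remaining point (-7, 2) is at distance² 61.6953125 ≤ 78.5703125.
r = √(78.5703125) ≈ 8.86.

8.86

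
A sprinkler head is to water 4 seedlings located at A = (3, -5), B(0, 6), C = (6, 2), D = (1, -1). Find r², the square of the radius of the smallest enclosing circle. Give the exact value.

The farthest pair is A–B with squared distance 130. The circle on this segment as diameter has centre (1.5, 0.5) and r² = 130/4 = 32.5.
Check C: distance² to centre = 22.5 ≤ 32.5, so it lies inside.
All remaining points lie in this disk, and no smaller disk contains both endpoints, so this is the minimum enclosing circle.

32.5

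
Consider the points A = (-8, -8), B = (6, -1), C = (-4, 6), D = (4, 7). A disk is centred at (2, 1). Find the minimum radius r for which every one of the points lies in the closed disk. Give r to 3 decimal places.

13.454

The required radius is the distance from (2, 1) to the farthest point.
Squared distances: 181, 20, 61, 40.
Maximum is 181, attained at A.
r = √181 ≈ 13.454.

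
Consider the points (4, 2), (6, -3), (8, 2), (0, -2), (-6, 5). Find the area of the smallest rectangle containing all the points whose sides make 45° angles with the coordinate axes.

120

In coordinates u = x + y, v = x − y the rectangle is axis-aligned; the map (x,y)→(u,v) scales areas by 2.
u-values: 6, 3, 10, -2, -1; range = 10 − (-2) = 12.
v-values: 2, 9, 6, 2, -11; range = 9 − (-11) = 20.
Area = (12 × 20) / 2 = 120.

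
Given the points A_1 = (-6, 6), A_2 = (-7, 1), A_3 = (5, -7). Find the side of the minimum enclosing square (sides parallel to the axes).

The bounding box has width 12 and height 13.
An axis-aligned square enclosing the set must have side ≥ max(width, height).
So the minimum side is max(12, 13) = 13.

13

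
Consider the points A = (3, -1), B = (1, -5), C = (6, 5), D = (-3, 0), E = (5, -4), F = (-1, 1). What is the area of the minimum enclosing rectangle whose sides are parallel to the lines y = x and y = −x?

90

In coordinates u = x + y, v = x − y the rectangle is axis-aligned; the map (x,y)→(u,v) scales areas by 2.
u-values: 2, -4, 11, -3, 1, 0; range = 11 − (-4) = 15.
v-values: 4, 6, 1, -3, 9, -2; range = 9 − (-3) = 12.
Area = (15 × 12) / 2 = 90.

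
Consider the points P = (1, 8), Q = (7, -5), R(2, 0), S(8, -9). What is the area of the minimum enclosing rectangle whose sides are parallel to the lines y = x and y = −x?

In coordinates u = x + y, v = x − y the rectangle is axis-aligned; the map (x,y)→(u,v) scales areas by 2.
u-values: 9, 2, 2, -1; range = 9 − (-1) = 10.
v-values: -7, 12, 2, 17; range = 17 − (-7) = 24.
Area = (10 × 24) / 2 = 120.

120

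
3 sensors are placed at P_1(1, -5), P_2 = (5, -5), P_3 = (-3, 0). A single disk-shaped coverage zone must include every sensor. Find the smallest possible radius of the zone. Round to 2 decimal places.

4.72

Side lengths²: P_1P_2² = 16, P_1P_3² = 41, P_2P_3² = 89.
Since P_2P_3² = 89 ≥ 41 + 16 = 57, the angle opposite P_2P_3 is not acute, so the smallest enclosing circle has P_2P_3 as diameter.
Centre = midpoint of P_2P_3 = (1, -2.5), r² = 89/4 = 22.25.
r = √(22.25) ≈ 4.72.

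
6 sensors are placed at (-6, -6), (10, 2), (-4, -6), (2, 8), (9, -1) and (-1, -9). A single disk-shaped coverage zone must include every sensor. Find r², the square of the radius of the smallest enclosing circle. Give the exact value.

By Welzl's lemma the MEC is supported by two points (diametrically opposite) or three points (on a circumcircle).
The minimum enclosing circle is determined by three boundary points: (-6, -6), (10, 2), (2, 8).
Their circumcentre is (1.5, -1) with r² = 81.25.
The farthest remaining point (-1, -9) is at distance² 70.25 ≤ 81.25.

81.25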